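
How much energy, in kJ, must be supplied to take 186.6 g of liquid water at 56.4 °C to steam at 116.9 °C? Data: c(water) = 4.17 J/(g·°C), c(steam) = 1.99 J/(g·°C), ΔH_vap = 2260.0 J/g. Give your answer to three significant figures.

q1 (heat water 56.4→100.0 °C): 186.6 × 4.17 × 43.6 = 33926 J
q2 (vaporize at 100 °C): 186.6 × 2260.0 = 421716 J
q3 (heat steam 100.0→116.9 °C): 186.6 × 1.99 × 16.9 = 6276 J
Total: 33926 + 421716 + 6276 = 461918 J = 462 kJ

q = 462 kJ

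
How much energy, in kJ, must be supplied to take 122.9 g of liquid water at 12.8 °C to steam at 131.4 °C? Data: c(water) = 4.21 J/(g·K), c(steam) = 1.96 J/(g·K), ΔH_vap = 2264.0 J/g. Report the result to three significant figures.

q1 (heat water 12.8→100.0 °C): 122.9 × 4.21 × 87.2 = 45118 J
q2 (vaporize at 100 °C): 122.9 × 2264.0 = 278246 J
q3 (heat steam 100.0→131.4 °C): 122.9 × 1.96 × 31.4 = 7564 J
Total: 45118 + 278246 + 7564 = 330928 J = 331 kJ

q = 331 kJ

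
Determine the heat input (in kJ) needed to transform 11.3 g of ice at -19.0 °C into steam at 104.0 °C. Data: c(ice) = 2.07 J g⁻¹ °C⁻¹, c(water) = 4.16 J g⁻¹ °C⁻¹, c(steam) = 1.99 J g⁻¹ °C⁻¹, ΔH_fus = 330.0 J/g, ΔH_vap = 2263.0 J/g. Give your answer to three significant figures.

q = 34.5 kJ

q1 (heat ice -19.0→0.0 °C): 11.3 × 2.07 × 19.0 = 444 J
q2 (melt at 0 °C): 11.3 × 330.0 = 3729 J
q3 (heat water 0.0→100.0 °C): 11.3 × 4.16 × 100.0 = 4701 J
q4 (vaporize at 100 °C): 11.3 × 2263.0 = 25572 J
q5 (heat steam 100.0→104.0 °C): 11.3 × 1.99 × 4.0 = 90 J
Total: 444 + 3729 + 4701 + 25572 + 90 = 34536 J = 34.5 kJ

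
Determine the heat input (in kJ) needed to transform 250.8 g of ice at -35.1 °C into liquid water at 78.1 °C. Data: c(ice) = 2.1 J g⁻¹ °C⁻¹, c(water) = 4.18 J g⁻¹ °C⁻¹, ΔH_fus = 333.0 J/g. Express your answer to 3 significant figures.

q1 (heat ice -35.1→0.0 °C): 250.8 × 2.1 × 35.1 = 18486 J
q2 (melt at 0 °C): 250.8 × 333.0 = 83516 J
q3 (heat water 0.0→78.1 °C): 250.8 × 4.18 × 78.1 = 81876 J
Total: 18486 + 83516 + 81876 = 183878 J = 184 kJ

q = 184 kJ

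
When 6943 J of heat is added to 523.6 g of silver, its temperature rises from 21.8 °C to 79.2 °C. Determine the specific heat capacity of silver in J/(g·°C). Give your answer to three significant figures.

c = 0.231 J/(g·°C)

c = q / (m ΔT) = 6943 / (523.6 × 57.4)
c = 6943 / 30054.64 = 0.231 J/(g·°C)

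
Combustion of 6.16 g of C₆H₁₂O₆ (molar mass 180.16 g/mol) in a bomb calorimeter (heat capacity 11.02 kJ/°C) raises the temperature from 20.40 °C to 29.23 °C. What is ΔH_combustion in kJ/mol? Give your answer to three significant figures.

ΔT = 29.23 − 20.40 = 8.83 °C
q_cal = C_cal × ΔT = 11.02 × 8.83 = 97.3066 kJ
n = 6.16 / 180.16 = 0.03419 mol
q_rxn = −q_cal = -97.3066 kJ
ΔH = -97.3066 / 0.03419 = -2846 kJ/mol

ΔH = -2850 kJ/mol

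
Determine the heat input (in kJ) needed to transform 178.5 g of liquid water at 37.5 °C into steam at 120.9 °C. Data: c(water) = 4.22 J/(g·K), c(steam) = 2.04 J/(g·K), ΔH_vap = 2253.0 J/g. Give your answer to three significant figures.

q1 (heat water 37.5→100.0 °C): 178.5 × 4.22 × 62.5 = 47079 J
q2 (vaporize at 100 °C): 178.5 × 2253.0 = 402161 J
q3 (heat steam 100.0→120.9 °C): 178.5 × 2.04 × 20.9 = 7611 J
Total: 47079 + 402161 + 7611 = 456851 J = 457 kJ

q = 457 kJ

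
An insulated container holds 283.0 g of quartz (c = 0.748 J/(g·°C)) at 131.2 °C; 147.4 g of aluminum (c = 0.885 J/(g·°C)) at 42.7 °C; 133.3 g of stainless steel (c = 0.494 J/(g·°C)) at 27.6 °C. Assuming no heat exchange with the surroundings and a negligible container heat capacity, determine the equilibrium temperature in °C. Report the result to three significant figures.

T_f = 86.2 °C

Σ mᵢcᵢ(T − Tᵢ) = 0  ⇒  T = Σ mᵢcᵢTᵢ / Σ mᵢcᵢ
Σ mᵢcᵢ = 283.0×0.748 + 147.4×0.885 + 133.3×0.494 = 407.9832
Σ mᵢcᵢTᵢ = 211.684×131.2 + 130.449×42.7 + 65.8502×27.6 = 35161
T = 35161 / 407.9832 = 86.18 °C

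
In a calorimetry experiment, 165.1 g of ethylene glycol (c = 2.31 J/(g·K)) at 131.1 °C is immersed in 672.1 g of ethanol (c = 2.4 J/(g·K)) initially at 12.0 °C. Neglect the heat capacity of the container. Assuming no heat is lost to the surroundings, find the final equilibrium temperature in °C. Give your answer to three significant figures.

T_f = 34.8 °C

Heat lost by ethylene glycol = heat gained by ethanol.
(165.1)(2.31)(131.1 − T) = (672.1)(2.4)(T − 12.0)
381.381 (131.1 − T) = 1613.04 (T − 12.0)
49999 − 381.381 T = 1613.04 T − 19356
69355 = 1994.421 T
T = 34.77 °C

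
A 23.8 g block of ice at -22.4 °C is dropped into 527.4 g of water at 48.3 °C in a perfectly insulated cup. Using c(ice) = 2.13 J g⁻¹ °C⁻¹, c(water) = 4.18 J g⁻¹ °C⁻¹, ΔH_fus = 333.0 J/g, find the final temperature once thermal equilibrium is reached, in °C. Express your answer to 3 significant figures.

Heat to bring ice to 0 °C and melt it: q₁ = 23.8×2.13×22.4 + 23.8×333.0 = 9060.9 J
Heat the water can supply cooling to 0 °C: 527.4×4.18×48.3 = 106479 J > q₁, so all ice melts.
Energy balance: 527.4×4.18×(48.3 − T) = 9060.9 + 23.8×4.18×(T − 0)
2204.532(48.3 − T) = 9060.9 + 99.484 T
106479 − 9060.9 = 2304.016 T
T = 97418.1 / 2304.016 = 42.28 °C

T_f = 42.3 °C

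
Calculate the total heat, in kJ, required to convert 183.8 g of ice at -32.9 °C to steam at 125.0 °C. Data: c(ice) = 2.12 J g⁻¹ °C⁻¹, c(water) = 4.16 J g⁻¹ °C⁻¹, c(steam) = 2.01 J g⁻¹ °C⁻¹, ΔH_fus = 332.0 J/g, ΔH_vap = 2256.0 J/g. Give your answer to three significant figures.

q1 (heat ice -32.9→0.0 °C): 183.8 × 2.12 × 32.9 = 12820 J
q2 (melt at 0 °C): 183.8 × 332.0 = 61022 J
q3 (heat water 0.0→100.0 °C): 183.8 × 4.16 × 100.0 = 76461 J
q4 (vaporize at 100 °C): 183.8 × 2256.0 = 414653 J
q5 (heat steam 100.0→125.0 °C): 183.8 × 2.01 × 25.0 = 9236 J
Total: 12820 + 61022 + 76461 + 414653 + 9236 = 574192 J = 574 kJ

q = 574 kJ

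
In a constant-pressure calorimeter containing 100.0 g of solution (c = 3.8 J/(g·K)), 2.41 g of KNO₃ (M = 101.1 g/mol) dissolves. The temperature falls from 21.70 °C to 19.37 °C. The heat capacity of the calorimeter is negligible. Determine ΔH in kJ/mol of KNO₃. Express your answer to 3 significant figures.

|ΔT| = |19.37 − 21.70| = 2.33 °C
|q_surr| = (100.0 × 3.8) × 2.33 = 380 × 2.33 = 885.4 J
n(KNO₃) = 2.41 / 101.1 = 0.02384 mol
Temperature fell, so q_rxn = +|q_surr| = 0.8854 kJ
ΔH = q_rxn / n = 37.14 kJ/mol

ΔH = 37.1 kJ/mol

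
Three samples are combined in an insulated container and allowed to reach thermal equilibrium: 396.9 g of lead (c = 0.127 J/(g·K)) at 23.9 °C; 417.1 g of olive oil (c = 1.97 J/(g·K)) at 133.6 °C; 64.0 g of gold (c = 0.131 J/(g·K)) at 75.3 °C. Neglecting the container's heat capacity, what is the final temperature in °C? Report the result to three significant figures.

T_f = 127 °C

Σ mᵢcᵢ(T − Tᵢ) = 0  ⇒  T = Σ mᵢcᵢTᵢ / Σ mᵢcᵢ
Σ mᵢcᵢ = 396.9×0.127 + 417.1×1.97 + 64.0×0.131 = 880.4773
Σ mᵢcᵢTᵢ = 50.4063×23.9 + 821.687×133.6 + 8.384×75.3 = 111610
T = 111610 / 880.4773 = 126.8 °C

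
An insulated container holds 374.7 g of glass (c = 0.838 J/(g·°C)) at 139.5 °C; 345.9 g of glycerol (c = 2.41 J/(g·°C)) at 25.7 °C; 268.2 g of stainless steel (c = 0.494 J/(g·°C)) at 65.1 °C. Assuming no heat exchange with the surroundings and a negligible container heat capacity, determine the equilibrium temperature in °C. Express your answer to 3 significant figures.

Σ mᵢcᵢ(T − Tᵢ) = 0  ⇒  T = Σ mᵢcᵢTᵢ / Σ mᵢcᵢ
Σ mᵢcᵢ = 374.7×0.838 + 345.9×2.41 + 268.2×0.494 = 1280.1084
Σ mᵢcᵢTᵢ = 313.9986×139.5 + 833.619×25.7 + 132.4908×65.1 = 73852
T = 73852 / 1280.1084 = 57.69 °C

T_f = 57.7 °C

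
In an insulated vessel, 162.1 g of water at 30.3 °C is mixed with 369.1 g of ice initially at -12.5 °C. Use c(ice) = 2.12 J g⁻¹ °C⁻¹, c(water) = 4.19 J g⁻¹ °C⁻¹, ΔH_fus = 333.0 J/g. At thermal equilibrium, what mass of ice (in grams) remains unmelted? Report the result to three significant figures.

m_ice remaining = 337 g

Heat to warm all ice to 0 °C: 369.1×2.12×12.5 = 9781.2 J
Heat released by water cooling to 0 °C: 162.1×4.19×30.3 = 20580 J
20580 J < 9781.2 + 369.1×333.0 = 132691.5 J, so not all ice melts; final T = 0 °C.
Heat left for melting: 20580 − 9781.2 = 10798.8 J
Mass melted = 10798.8 / 333.0 = 32.43 g
Ice remaining = 369.1 − 32.43 = 336.67 g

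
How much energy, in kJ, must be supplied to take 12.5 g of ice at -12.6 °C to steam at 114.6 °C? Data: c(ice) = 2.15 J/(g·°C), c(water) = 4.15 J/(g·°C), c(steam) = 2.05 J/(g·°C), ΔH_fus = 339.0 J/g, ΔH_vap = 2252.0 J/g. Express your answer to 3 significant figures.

q = 38.3 kJ

q1 (heat ice -12.6→0.0 °C): 12.5 × 2.15 × 12.6 = 339 J
q2 (melt at 0 °C): 12.5 × 339.0 = 4238 J
q3 (heat water 0.0→100.0 °C): 12.5 × 4.15 × 100.0 = 5188 J
q4 (vaporize at 100 °C): 12.5 × 2252.0 = 28150 J
q5 (heat steam 100.0→114.6 °C): 12.5 × 2.05 × 14.6 = 374 J
Total: 339 + 4238 + 5188 + 28150 + 374 = 38289 J = 38.3 kJ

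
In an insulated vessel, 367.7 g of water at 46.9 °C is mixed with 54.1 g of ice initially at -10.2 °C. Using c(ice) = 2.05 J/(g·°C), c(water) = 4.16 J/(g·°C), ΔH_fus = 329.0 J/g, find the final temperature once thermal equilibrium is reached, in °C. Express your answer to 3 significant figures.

Heat to bring ice to 0 °C and melt it: q₁ = 54.1×2.05×10.2 + 54.1×329.0 = 18930 J
Heat the water can supply cooling to 0 °C: 367.7×4.16×46.9 = 71739.7 J > q₁, so all ice melts.
Energy balance: 367.7×4.16×(46.9 − T) = 18930 + 54.1×4.16×(T − 0)
1529.632(46.9 − T) = 18930 + 225.056 T
71739.7 − 18930 = 1754.688 T
T = 52809.7 / 1754.688 = 30.10 °C

T_f = 30.1 °C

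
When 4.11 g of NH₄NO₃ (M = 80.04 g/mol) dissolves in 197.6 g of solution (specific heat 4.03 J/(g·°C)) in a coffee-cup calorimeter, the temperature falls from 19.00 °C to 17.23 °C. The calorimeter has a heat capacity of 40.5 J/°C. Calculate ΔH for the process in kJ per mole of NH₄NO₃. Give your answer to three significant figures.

ΔH = 28.8 kJ/mol

|ΔT| = |17.23 − 19.00| = 1.77 °C
|q_surr| = (197.6 × 4.03 + 40.5) × 1.77 = 836.828 × 1.77 = 1481 J
n(NH₄NO₃) = 4.11 / 80.04 = 0.05135 mol
Temperature fell, so q_rxn = +|q_surr| = 1.481 kJ
ΔH = q_rxn / n = 28.84 kJ/mol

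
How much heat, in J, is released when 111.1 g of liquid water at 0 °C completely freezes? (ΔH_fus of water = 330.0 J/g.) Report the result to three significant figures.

q = 36700 J

q = m × ΔH_fus = 111.1 × 330.0 = 36660 J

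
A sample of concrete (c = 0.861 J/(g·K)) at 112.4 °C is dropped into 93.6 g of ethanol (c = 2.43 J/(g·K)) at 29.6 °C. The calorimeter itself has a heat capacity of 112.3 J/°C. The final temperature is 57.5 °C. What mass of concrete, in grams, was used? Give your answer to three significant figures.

m = 201 g

q_gained = (93.6 × 2.43 + 112.3) × (57.5 − 29.6) = 9479 J
q_lost = m × 0.861 × (112.4 − 57.5) = 47.2689 m
m = 9479 / 47.2689 = 201 g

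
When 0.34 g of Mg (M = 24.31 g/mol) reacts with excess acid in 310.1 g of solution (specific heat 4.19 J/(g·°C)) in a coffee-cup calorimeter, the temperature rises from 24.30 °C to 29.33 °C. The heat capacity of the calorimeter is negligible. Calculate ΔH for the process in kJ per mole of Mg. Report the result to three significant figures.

ΔH = -467 kJ/mol

|ΔT| = |29.33 − 24.30| = 5.03 °C
|q_surr| = (310.1 × 4.19) × 5.03 = 1299.319 × 5.03 = 6536 J
n(Mg) = 0.34 / 24.31 = 0.01399 mol
Temperature rose, so q_rxn = −|q_surr| = -6.536 kJ
ΔH = q_rxn / n = -467.2 kJ/mol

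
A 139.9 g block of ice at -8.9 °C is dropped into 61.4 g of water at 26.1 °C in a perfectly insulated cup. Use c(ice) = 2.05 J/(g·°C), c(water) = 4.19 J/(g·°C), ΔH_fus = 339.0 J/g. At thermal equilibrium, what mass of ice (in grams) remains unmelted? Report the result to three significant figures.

m_ice remaining = 128 g

Heat to warm all ice to 0 °C: 139.9×2.05×8.9 = 2552.5 J
Heat released by water cooling to 0 °C: 61.4×4.19×26.1 = 6714.6 J
6714.6 J < 2552.5 + 139.9×339.0 = 49978.6 J, so not all ice melts; final T = 0 °C.
Heat left for melting: 6714.6 − 2552.5 = 4162.1 J
Mass melted = 4162.1 / 339.0 = 12.28 g
Ice remaining = 139.9 − 12.28 = 127.62 g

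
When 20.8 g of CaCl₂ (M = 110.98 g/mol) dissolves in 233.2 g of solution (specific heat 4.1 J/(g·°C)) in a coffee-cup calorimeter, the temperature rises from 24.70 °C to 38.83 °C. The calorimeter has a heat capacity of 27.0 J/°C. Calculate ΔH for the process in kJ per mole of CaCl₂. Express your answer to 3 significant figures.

ΔH = -74.1 kJ/mol

|ΔT| = |38.83 − 24.70| = 14.13 °C
|q_surr| = (233.2 × 4.1 + 27.0) × 14.13 = 983.12 × 14.13 = 13890 J
n(CaCl₂) = 20.8 / 110.98 = 0.1874 mol
Temperature rose, so q_rxn = −|q_surr| = -13.89 kJ
ΔH = q_rxn / n = -74.12 kJ/mol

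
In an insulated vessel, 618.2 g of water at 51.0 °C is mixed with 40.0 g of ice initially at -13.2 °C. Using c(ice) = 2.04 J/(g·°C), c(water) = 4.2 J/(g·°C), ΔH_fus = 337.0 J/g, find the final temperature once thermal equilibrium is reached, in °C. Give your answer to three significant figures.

Heat to bring ice to 0 °C and melt it: q₁ = 40.0×2.04×13.2 + 40.0×337.0 = 14557 J
Heat the water can supply cooling to 0 °C: 618.2×4.2×51.0 = 132418 J > q₁, so all ice melts.
Energy balance: 618.2×4.2×(51.0 − T) = 14557 + 40.0×4.2×(T − 0)
2596.44(51.0 − T) = 14557 + 168 T
132418 − 14557 = 2764.44 T
T = 117861 / 2764.44 = 42.63 °C

T_f = 42.6 °C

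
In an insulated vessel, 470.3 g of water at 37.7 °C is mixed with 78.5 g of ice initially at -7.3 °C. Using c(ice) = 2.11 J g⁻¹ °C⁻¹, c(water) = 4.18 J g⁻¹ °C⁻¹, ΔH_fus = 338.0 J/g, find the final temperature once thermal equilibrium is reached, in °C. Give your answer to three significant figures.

T_f = 20.2 °C

Heat to bring ice to 0 °C and melt it: q₁ = 78.5×2.11×7.3 + 78.5×338.0 = 27742 J
Heat the water can supply cooling to 0 °C: 470.3×4.18×37.7 = 74112.7 J > q₁, so all ice melts.
Energy balance: 470.3×4.18×(37.7 − T) = 27742 + 78.5×4.18×(T − 0)
1965.854(37.7 − T) = 27742 + 328.13 T
74112.7 − 27742 = 2293.984 T
T = 46370.7 / 2293.984 = 20.21 °C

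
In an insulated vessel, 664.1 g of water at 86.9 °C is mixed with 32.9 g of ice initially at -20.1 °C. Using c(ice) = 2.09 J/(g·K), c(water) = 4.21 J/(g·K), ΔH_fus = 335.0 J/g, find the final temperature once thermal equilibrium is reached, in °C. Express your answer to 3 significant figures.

Heat to bring ice to 0 °C and melt it: q₁ = 32.9×2.09×20.1 + 32.9×335.0 = 12404 J
Heat the water can supply cooling to 0 °C: 664.1×4.21×86.9 = 242960 J > q₁, so all ice melts.
Energy balance: 664.1×4.21×(86.9 − T) = 12404 + 32.9×4.21×(T − 0)
2795.861(86.9 − T) = 12404 + 138.509 T
242960 − 12404 = 2934.370 T
T = 230556 / 2934.370 = 78.57 °C

T_f = 78.6 °C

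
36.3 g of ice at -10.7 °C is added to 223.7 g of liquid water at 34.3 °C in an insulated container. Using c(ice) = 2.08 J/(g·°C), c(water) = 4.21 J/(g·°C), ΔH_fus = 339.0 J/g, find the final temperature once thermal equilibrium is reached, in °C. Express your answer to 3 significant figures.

Heat to bring ice to 0 °C and melt it: q₁ = 36.3×2.08×10.7 + 36.3×339.0 = 13114 J
Heat the water can supply cooling to 0 °C: 223.7×4.21×34.3 = 32303.0 J > q₁, so all ice melts.
Energy balance: 223.7×4.21×(34.3 − T) = 13114 + 36.3×4.21×(T − 0)
941.777(34.3 − T) = 13114 + 152.823 T
32303.0 − 13114 = 1094.600 T
T = 19189.0 / 1094.600 = 17.53 °C

T_f = 17.5 °C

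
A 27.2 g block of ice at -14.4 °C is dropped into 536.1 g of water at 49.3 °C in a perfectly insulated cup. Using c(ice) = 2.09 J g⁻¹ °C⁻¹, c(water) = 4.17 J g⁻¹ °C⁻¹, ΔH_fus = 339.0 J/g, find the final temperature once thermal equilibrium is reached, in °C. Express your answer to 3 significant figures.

Heat to bring ice to 0 °C and melt it: q₁ = 27.2×2.09×14.4 + 27.2×339.0 = 10039 J
Heat the water can supply cooling to 0 °C: 536.1×4.17×49.3 = 110212 J > q₁, so all ice melts.
Energy balance: 536.1×4.17×(49.3 − T) = 10039 + 27.2×4.17×(T − 0)
2235.537(49.3 − T) = 10039 + 113.424 T
110212 − 10039 = 2348.961 T
T = 100173 / 2348.961 = 42.646 °C

T_f = 42.6 °C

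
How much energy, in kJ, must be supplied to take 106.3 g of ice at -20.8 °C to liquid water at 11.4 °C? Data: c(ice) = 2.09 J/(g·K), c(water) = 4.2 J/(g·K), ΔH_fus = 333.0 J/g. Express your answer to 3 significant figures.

q = 45.1 kJ

q1 (heat ice -20.8→0.0 °C): 106.3 × 2.09 × 20.8 = 4621 J
q2 (melt at 0 °C): 106.3 × 333.0 = 35398 J
q3 (heat water 0.0→11.4 °C): 106.3 × 4.2 × 11.4 = 5090 J
Total: 4621 + 35398 + 5090 = 45109 J = 45.1 kJ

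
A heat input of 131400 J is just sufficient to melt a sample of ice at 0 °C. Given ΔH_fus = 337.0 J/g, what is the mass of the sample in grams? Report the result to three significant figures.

m = 390 g

m = q / ΔH_fus = 131400 J / 337.0 J/g = 390 g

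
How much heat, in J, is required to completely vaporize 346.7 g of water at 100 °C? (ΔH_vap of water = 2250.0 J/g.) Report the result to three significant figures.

q = 780000 J

q = m × ΔH_vap = 346.7 × 2250.0 = 780100 J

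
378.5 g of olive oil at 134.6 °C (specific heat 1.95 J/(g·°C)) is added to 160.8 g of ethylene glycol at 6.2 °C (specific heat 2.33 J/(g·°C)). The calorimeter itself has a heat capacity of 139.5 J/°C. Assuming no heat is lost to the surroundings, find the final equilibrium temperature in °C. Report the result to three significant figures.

Heat lost by olive oil = heat gained by ethylene glycol + calorimeter.
(378.5)(1.95)(134.6 − T) = [(160.8)(2.33) + 139.5](T − 6.2)
738.075 (134.6 − T) = 514.164 (T − 6.2)
99345 − 738.075 T = 514.164 T − 3187.8
102532.8 = 1252.239 T
T = 81.88 °C

T_f = 81.9 °C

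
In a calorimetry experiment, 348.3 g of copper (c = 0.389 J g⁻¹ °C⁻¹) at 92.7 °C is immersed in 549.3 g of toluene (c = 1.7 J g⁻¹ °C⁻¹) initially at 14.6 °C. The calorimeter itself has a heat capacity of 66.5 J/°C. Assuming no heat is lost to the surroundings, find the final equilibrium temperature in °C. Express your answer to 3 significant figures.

Heat lost by copper = heat gained by toluene + calorimeter.
(348.3)(0.389)(92.7 − T) = [(549.3)(1.7) + 66.5](T − 14.6)
135.4887 (92.7 − T) = 1000.31 (T − 14.6)
12560 − 135.4887 T = 1000.31 T − 14605
27165 = 1135.7987 T
T = 23.92 °C

T_f = 23.9 °C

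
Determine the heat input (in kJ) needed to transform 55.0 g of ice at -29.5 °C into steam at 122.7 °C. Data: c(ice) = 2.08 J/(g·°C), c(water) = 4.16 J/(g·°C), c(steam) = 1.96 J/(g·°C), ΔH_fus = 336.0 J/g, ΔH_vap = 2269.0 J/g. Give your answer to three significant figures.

q1 (heat ice -29.5→0.0 °C): 55.0 × 2.08 × 29.5 = 3375 J
q2 (melt at 0 °C): 55.0 × 336.0 = 18480 J
q3 (heat water 0.0→100.0 °C): 55.0 × 4.16 × 100.0 = 22880 J
q4 (vaporize at 100 °C): 55.0 × 2269.0 = 124795 J
q5 (heat steam 100.0→122.7 °C): 55.0 × 1.96 × 22.7 = 2447 J
Total: 3375 + 18480 + 22880 + 124795 + 2447 = 171977 J = 172 kJ

q = 172 kJ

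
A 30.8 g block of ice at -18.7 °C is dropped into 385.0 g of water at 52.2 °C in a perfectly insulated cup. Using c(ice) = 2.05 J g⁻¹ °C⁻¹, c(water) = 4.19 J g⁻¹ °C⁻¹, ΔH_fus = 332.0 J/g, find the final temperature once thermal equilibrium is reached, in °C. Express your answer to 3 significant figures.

T_f = 41.8 °C

Heat to bring ice to 0 °C and melt it: q₁ = 30.8×2.05×18.7 + 30.8×332.0 = 11406 J
Heat the water can supply cooling to 0 °C: 385.0×4.19×52.2 = 84206.4 J > q₁, so all ice melts.
Energy balance: 385.0×4.19×(52.2 − T) = 11406 + 30.8×4.19×(T − 0)
1613.15(52.2 − T) = 11406 + 129.052 T
84206.4 − 11406 = 1742.202 T
T = 72800.4 / 1742.202 = 41.79 °C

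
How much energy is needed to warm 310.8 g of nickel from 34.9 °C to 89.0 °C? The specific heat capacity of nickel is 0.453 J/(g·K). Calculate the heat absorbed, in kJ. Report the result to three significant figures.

q = m c ΔT = 310.8 × 0.453 × (89.0 − 34.9)
q = 310.8 × 0.453 × 54.1 = 7617 J = 7.62 kJ

q = 7.62 kJ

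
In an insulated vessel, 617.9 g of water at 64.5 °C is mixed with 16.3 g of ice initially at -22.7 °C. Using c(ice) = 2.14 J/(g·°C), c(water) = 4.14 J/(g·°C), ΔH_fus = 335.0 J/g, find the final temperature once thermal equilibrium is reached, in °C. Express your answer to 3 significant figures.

Heat to bring ice to 0 °C and melt it: q₁ = 16.3×2.14×22.7 + 16.3×335.0 = 6252.3 J
Heat the water can supply cooling to 0 °C: 617.9×4.14×64.5 = 164998 J > q₁, so all ice melts.
Energy balance: 617.9×4.14×(64.5 − T) = 6252.3 + 16.3×4.14×(T − 0)
2558.106(64.5 − T) = 6252.3 + 67.482 T
164998 − 6252.3 = 2625.588 T
T = 158745.7 / 2625.588 = 60.46 °C

T_f = 60.5 °C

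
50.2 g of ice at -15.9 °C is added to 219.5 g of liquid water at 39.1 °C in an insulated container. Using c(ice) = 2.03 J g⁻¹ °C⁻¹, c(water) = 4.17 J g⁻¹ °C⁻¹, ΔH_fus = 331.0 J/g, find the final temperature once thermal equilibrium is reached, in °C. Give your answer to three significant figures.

Heat to bring ice to 0 °C and melt it: q₁ = 50.2×2.03×15.9 + 50.2×331.0 = 18237 J
Heat the water can supply cooling to 0 °C: 219.5×4.17×39.1 = 35788.8 J > q₁, so all ice melts.
Energy balance: 219.5×4.17×(39.1 − T) = 18237 + 50.2×4.17×(T − 0)
915.315(39.1 − T) = 18237 + 209.334 T
35788.8 − 18237 = 1124.649 T
T = 17551.8 / 1124.649 = 15.61 °C

T_f = 15.6 °C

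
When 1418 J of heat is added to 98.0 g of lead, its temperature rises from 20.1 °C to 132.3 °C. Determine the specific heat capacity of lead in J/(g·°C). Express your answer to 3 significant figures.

c = q / (m ΔT) = 1418 / (98.0 × 112.2)
c = 1418 / 10995.6 = 0.129 J/(g·°C)

c = 0.129 J/(g·°C)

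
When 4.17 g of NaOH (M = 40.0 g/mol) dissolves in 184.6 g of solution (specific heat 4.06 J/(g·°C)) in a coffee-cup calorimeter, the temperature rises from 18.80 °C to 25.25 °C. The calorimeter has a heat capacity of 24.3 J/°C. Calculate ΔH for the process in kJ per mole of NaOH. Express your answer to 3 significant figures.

ΔH = -47.9 kJ/mol

|ΔT| = |25.25 − 18.80| = 6.45 °C
|q_surr| = (184.6 × 4.06 + 24.3) × 6.45 = 773.776 × 6.45 = 4991 J
n(NaOH) = 4.17 / 40.0 = 0.1043 mol
Temperature rose, so q_rxn = −|q_surr| = -4.991 kJ
ΔH = q_rxn / n = -47.85 kJ/mol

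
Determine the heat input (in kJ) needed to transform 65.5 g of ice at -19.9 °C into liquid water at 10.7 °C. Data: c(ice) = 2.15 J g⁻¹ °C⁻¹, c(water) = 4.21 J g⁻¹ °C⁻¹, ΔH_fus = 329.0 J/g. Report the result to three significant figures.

q = 27.3 kJ

q1 (heat ice -19.9→0.0 °C): 65.5 × 2.15 × 19.9 = 2802 J
q2 (melt at 0 °C): 65.5 × 329.0 = 21550 J
q3 (heat water 0.0→10.7 °C): 65.5 × 4.21 × 10.7 = 2951 J
Total: 2802 + 21550 + 2951 = 27303 J = 27.3 kJ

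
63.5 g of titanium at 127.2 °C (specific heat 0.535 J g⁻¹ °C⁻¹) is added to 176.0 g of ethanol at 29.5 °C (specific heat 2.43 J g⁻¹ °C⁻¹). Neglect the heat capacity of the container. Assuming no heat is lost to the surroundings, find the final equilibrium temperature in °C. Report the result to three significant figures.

T_f = 36.7 °C

Heat lost by titanium = heat gained by ethanol.
(63.5)(0.535)(127.2 − T) = (176.0)(2.43)(T − 29.5)
33.9725 (127.2 − T) = 427.68 (T − 29.5)
4321.3 − 33.9725 T = 427.68 T − 12617
16938.3 = 461.6525 T
T = 36.69 °C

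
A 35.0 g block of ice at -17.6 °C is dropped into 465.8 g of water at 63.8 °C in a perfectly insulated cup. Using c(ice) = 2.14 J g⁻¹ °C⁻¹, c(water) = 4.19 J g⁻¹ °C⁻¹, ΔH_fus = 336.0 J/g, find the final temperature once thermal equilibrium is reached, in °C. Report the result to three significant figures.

T_f = 53.1 °C

Heat to bring ice to 0 °C and melt it: q₁ = 35.0×2.14×17.6 + 35.0×336.0 = 13078 J
Heat the water can supply cooling to 0 °C: 465.8×4.19×63.8 = 124519 J > q₁, so all ice melts.
Energy balance: 465.8×4.19×(63.8 − T) = 13078 + 35.0×4.19×(T − 0)
1951.702(63.8 − T) = 13078 + 146.65 T
124519 − 13078 = 2098.352 T
T = 111441 / 2098.352 = 53.11 °C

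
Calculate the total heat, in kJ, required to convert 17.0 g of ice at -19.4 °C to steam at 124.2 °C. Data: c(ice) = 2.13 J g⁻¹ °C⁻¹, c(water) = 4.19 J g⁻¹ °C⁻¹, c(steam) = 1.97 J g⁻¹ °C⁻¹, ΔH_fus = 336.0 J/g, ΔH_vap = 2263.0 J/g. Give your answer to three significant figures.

q1 (heat ice -19.4→0.0 °C): 17.0 × 2.13 × 19.4 = 702 J
q2 (melt at 0 °C): 17.0 × 336.0 = 5712 J
q3 (heat water 0.0→100.0 °C): 17.0 × 4.19 × 100.0 = 7123 J
q4 (vaporize at 100 °C): 17.0 × 2263.0 = 38471 J
q5 (heat steam 100.0→124.2 °C): 17.0 × 1.97 × 24.2 = 810 J
Total: 702 + 5712 + 7123 + 38471 + 810 = 52818 J = 52.8 kJ

q = 52.8 kJ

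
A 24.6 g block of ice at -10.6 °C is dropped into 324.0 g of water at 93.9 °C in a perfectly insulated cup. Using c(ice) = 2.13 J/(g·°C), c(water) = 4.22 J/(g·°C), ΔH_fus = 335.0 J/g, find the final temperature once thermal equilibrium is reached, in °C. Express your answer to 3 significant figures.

Heat to bring ice to 0 °C and melt it: q₁ = 24.6×2.13×10.6 + 24.6×335.0 = 8796.4 J
Heat the water can supply cooling to 0 °C: 324.0×4.22×93.9 = 128388 J > q₁, so all ice melts.
Energy balance: 324.0×4.22×(93.9 − T) = 8796.4 + 24.6×4.22×(T − 0)
1367.28(93.9 − T) = 8796.4 + 103.812 T
128388 − 8796.4 = 1471.092 T
T = 119591.6 / 1471.092 = 81.29 °C

T_f = 81.3 °C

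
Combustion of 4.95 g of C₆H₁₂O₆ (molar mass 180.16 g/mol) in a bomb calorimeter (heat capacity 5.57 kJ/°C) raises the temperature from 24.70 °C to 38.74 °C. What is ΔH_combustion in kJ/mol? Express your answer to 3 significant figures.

ΔT = 38.74 − 24.70 = 14.04 °C
q_cal = C_cal × ΔT = 5.57 × 14.04 = 78.2028 kJ
n = 4.95 / 180.16 = 0.02748 mol
q_rxn = −q_cal = -78.2028 kJ
ΔH = -78.2028 / 0.02748 = -2846 kJ/mol

ΔH = -2850 kJ/mol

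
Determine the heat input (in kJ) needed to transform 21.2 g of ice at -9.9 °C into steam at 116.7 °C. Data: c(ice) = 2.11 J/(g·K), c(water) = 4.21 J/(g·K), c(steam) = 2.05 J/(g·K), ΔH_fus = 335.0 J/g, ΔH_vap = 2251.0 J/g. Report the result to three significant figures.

q = 64.9 kJ

q1 (heat ice -9.9→0.0 °C): 21.2 × 2.11 × 9.9 = 443 J
q2 (melt at 0 °C): 21.2 × 335.0 = 7102 J
q3 (heat water 0.0→100.0 °C): 21.2 × 4.21 × 100.0 = 8925 J
q4 (vaporize at 100 °C): 21.2 × 2251.0 = 47721 J
q5 (heat steam 100.0→116.7 °C): 21.2 × 2.05 × 16.7 = 726 J
Total: 443 + 7102 + 8925 + 47721 + 726 = 64917 J = 64.9 kJ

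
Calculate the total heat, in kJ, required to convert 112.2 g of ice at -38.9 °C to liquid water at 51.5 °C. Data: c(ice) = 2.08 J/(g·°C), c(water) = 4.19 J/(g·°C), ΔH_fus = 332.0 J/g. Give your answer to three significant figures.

q = 70.5 kJ

q1 (heat ice -38.9→0.0 °C): 112.2 × 2.08 × 38.9 = 9078 J
q2 (melt at 0 °C): 112.2 × 332.0 = 37250 J
q3 (heat water 0.0→51.5 °C): 112.2 × 4.19 × 51.5 = 24211 J
Total: 9078 + 37250 + 24211 = 70539 J = 70.5 kJ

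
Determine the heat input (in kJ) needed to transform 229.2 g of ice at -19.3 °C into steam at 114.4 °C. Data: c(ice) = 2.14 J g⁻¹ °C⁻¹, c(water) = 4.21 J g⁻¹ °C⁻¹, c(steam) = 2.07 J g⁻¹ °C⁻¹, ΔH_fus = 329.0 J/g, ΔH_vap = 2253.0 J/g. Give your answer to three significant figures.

q1 (heat ice -19.3→0.0 °C): 229.2 × 2.14 × 19.3 = 9466 J
q2 (melt at 0 °C): 229.2 × 329.0 = 75407 J
q3 (heat water 0.0→100.0 °C): 229.2 × 4.21 × 100.0 = 96493 J
q4 (vaporize at 100 °C): 229.2 × 2253.0 = 516388 J
q5 (heat steam 100.0→114.4 °C): 229.2 × 2.07 × 14.4 = 6832 J
Total: 9466 + 75407 + 96493 + 516388 + 6832 = 704586 J = 705 kJ

q = 705 kJ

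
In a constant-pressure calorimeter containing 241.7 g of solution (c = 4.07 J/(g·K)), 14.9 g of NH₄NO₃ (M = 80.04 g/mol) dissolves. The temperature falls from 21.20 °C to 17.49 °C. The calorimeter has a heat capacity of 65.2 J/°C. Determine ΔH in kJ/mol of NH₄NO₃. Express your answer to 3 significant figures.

|ΔT| = |17.49 − 21.20| = 3.71 °C
|q_surr| = (241.7 × 4.07 + 65.2) × 3.71 = 1048.919 × 3.71 = 3891 J
n(NH₄NO₃) = 14.9 / 80.04 = 0.1862 mol
Temperature fell, so q_rxn = +|q_surr| = 3.891 kJ
ΔH = q_rxn / n = 20.90 kJ/mol

ΔH = 20.9 kJ/mol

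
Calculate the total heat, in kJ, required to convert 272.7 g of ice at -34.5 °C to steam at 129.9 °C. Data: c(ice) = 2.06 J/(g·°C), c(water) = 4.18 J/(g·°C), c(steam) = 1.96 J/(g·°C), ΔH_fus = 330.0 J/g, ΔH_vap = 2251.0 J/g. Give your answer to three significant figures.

q1 (heat ice -34.5→0.0 °C): 272.7 × 2.06 × 34.5 = 19381 J
q2 (melt at 0 °C): 272.7 × 330.0 = 89991 J
q3 (heat water 0.0→100.0 °C): 272.7 × 4.18 × 100.0 = 113989 J
q4 (vaporize at 100 °C): 272.7 × 2251.0 = 613848 J
q5 (heat steam 100.0→129.9 °C): 272.7 × 1.96 × 29.9 = 15981 J
Total: 19381 + 89991 + 113989 + 613848 + 15981 = 853190 J = 853 kJ

q = 853 kJ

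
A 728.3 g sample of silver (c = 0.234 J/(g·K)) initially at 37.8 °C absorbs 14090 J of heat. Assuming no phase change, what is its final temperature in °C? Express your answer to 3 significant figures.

ΔT = q / (m c) = 14090 / (728.3 × 0.234) = 82.68 °C
T_f = 37.8 + 82.68 = 120.48 °C

T_f = 120 °C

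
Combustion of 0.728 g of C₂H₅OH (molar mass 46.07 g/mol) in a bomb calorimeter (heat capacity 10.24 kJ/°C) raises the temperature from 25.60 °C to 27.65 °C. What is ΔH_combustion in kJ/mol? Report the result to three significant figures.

ΔT = 27.65 − 25.60 = 2.05 °C
q_cal = C_cal × ΔT = 10.24 × 2.05 = 20.992 kJ
n = 0.728 / 46.07 = 0.01580 mol
q_rxn = −q_cal = -20.992 kJ
ΔH = -20.992 / 0.01580 = -1329 kJ/mol

ΔH = -1330 kJ/mol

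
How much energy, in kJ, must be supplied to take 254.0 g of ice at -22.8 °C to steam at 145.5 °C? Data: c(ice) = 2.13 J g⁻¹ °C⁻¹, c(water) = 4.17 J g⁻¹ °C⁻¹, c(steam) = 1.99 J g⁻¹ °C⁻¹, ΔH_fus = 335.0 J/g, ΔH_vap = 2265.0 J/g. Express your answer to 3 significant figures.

q = 802 kJ

q1 (heat ice -22.8→0.0 °C): 254.0 × 2.13 × 22.8 = 12335 J
q2 (melt at 0 °C): 254.0 × 335.0 = 85090 J
q3 (heat water 0.0→100.0 °C): 254.0 × 4.17 × 100.0 = 105918 J
q4 (vaporize at 100 °C): 254.0 × 2265.0 = 575310 J
q5 (heat steam 100.0→145.5 °C): 254.0 × 1.99 × 45.5 = 22998 J
Total: 12335 + 85090 + 105918 + 575310 + 22998 = 801651 J = 802 kJ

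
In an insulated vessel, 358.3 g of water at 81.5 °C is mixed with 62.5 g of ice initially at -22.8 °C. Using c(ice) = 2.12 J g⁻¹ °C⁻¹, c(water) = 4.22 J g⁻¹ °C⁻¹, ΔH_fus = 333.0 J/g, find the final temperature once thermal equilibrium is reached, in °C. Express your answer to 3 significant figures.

T_f = 56.0 °C

Heat to bring ice to 0 °C and melt it: q₁ = 62.5×2.12×22.8 + 62.5×333.0 = 23834 J
Heat the water can supply cooling to 0 °C: 358.3×4.22×81.5 = 123230 J > q₁, so all ice melts.
Energy balance: 358.3×4.22×(81.5 − T) = 23834 + 62.5×4.22×(T − 0)
1512.026(81.5 − T) = 23834 + 263.75 T
123230 − 23834 = 1775.776 T
T = 99396 / 1775.776 = 55.97 °C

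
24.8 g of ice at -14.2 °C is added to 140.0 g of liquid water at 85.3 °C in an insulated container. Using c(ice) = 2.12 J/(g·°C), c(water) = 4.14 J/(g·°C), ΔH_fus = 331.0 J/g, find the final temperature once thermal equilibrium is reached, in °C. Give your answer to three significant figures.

Heat to bring ice to 0 °C and melt it: q₁ = 24.8×2.12×14.2 + 24.8×331.0 = 8955.4 J
Heat the water can supply cooling to 0 °C: 140.0×4.14×85.3 = 49439.9 J > q₁, so all ice melts.
Energy balance: 140.0×4.14×(85.3 − T) = 8955.4 + 24.8×4.14×(T − 0)
579.6(85.3 − T) = 8955.4 + 102.672 T
49439.9 − 8955.4 = 682.272 T
T = 40484.5 / 682.272 = 59.34 °C

T_f = 59.3 °C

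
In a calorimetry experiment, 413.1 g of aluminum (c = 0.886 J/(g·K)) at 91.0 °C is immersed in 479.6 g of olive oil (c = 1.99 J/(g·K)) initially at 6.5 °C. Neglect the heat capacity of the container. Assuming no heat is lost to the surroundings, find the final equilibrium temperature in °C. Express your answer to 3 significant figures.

T_f = 29.9 °C

Heat lost by aluminum = heat gained by olive oil.
(413.1)(0.886)(91.0 − T) = (479.6)(1.99)(T − 6.5)
366.0066 (91.0 − T) = 954.404 (T − 6.5)
33307 − 366.0066 T = 954.404 T − 6203.6
39510.6 = 1320.4106 T
T = 29.92 °C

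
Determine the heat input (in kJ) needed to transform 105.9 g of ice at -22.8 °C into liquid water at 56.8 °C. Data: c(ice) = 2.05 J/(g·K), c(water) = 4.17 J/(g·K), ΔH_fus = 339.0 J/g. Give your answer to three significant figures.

q1 (heat ice -22.8→0.0 °C): 105.9 × 2.05 × 22.8 = 4950 J
q2 (melt at 0 °C): 105.9 × 339.0 = 35900 J
q3 (heat water 0.0→56.8 °C): 105.9 × 4.17 × 56.8 = 25083 J
Total: 4950 + 35900 + 25083 = 65933 J = 65.9 kJ

q = 65.9 kJ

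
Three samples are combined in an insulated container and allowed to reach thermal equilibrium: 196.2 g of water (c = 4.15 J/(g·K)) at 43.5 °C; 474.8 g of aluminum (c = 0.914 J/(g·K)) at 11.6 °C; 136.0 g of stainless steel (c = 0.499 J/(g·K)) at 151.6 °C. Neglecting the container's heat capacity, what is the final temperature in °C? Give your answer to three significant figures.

Σ mᵢcᵢ(T − Tᵢ) = 0  ⇒  T = Σ mᵢcᵢTᵢ / Σ mᵢcᵢ
Σ mᵢcᵢ = 196.2×4.15 + 474.8×0.914 + 136.0×0.499 = 1316.0612
Σ mᵢcᵢTᵢ = 814.23×43.5 + 433.9672×11.6 + 67.864×151.6 = 50741
T = 50741 / 1316.0612 = 38.56 °C

T_f = 38.6 °C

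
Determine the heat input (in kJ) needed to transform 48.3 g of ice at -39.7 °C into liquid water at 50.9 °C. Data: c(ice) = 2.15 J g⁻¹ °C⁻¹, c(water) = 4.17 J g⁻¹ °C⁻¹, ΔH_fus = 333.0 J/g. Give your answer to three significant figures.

q1 (heat ice -39.7→0.0 °C): 48.3 × 2.15 × 39.7 = 4123 J
q2 (melt at 0 °C): 48.3 × 333.0 = 16084 J
q3 (heat water 0.0→50.9 °C): 48.3 × 4.17 × 50.9 = 10252 J
Total: 4123 + 16084 + 10252 = 30459 J = 30.5 kJ

q = 30.5 kJ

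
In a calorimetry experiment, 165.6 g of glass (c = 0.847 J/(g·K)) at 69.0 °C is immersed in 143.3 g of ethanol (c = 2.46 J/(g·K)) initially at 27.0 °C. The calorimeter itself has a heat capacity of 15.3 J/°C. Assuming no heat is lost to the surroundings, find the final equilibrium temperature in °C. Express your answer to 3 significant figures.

Heat lost by glass = heat gained by ethanol + calorimeter.
(165.6)(0.847)(69.0 − T) = [(143.3)(2.46) + 15.3](T − 27.0)
140.2632 (69.0 − T) = 367.818 (T − 27.0)
9678.2 − 140.2632 T = 367.818 T − 9931.1
19609.3 = 508.0812 T
T = 38.59 °C

T_f = 38.6 °C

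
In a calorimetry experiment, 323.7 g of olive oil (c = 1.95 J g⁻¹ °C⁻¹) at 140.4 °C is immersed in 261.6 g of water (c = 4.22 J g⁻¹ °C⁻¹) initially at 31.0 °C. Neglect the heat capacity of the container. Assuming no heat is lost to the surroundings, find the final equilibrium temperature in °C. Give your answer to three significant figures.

T_f = 70.8 °C

Heat lost by olive oil = heat gained by water.
(323.7)(1.95)(140.4 − T) = (261.6)(4.22)(T − 31.0)
631.215 (140.4 − T) = 1103.952 (T − 31.0)
88623 − 631.215 T = 1103.952 T − 34223
122846 = 1735.167 T
T = 70.80 °C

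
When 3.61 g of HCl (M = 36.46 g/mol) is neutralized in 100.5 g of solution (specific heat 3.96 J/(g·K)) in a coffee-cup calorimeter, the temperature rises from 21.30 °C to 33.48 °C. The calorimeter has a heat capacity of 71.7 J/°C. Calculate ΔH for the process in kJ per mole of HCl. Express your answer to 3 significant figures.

|ΔT| = |33.48 − 21.30| = 12.18 °C
|q_surr| = (100.5 × 3.96 + 71.7) × 12.18 = 469.68 × 12.18 = 5721 J
n(HCl) = 3.61 / 36.46 = 0.09901 mol
Temperature rose, so q_rxn = −|q_surr| = -5.721 kJ
ΔH = q_rxn / n = -57.78 kJ/mol

ΔH = -57.8 kJ/mol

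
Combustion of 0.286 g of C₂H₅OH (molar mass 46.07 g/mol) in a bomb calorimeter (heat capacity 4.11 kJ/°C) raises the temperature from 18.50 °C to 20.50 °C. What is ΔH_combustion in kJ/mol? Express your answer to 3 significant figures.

ΔT = 20.50 − 18.50 = 2.00 °C
q_cal = C_cal × ΔT = 4.11 × 2.00 = 8.22 kJ
n = 0.286 / 46.07 = 0.006208 mol
q_rxn = −q_cal = -8.22 kJ
ΔH = -8.22 / 0.006208 = -1324 kJ/mol

ΔH = -1320 kJ/mol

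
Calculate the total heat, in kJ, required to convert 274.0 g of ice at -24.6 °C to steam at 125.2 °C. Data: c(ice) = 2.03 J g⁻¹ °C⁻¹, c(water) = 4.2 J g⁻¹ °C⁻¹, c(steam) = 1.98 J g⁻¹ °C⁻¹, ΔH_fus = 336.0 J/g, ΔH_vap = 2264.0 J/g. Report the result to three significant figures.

q1 (heat ice -24.6→0.0 °C): 274.0 × 2.03 × 24.6 = 13683 J
q2 (melt at 0 °C): 274.0 × 336.0 = 92064 J
q3 (heat water 0.0→100.0 °C): 274.0 × 4.2 × 100.0 = 115080 J
q4 (vaporize at 100 °C): 274.0 × 2264.0 = 620336 J
q5 (heat steam 100.0→125.2 °C): 274.0 × 1.98 × 25.2 = 13672 J
Total: 13683 + 92064 + 115080 + 620336 + 13672 = 854835 J = 855 kJ

q = 855 kJ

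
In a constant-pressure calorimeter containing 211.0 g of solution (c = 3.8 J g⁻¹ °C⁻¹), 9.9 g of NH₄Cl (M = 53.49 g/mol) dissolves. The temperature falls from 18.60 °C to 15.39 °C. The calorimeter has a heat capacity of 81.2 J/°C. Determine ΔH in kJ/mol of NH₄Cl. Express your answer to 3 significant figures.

|ΔT| = |15.39 − 18.60| = 3.21 °C
|q_surr| = (211.0 × 3.8 + 81.2) × 3.21 = 883.0 × 3.21 = 2834 J
n(NH₄Cl) = 9.9 / 53.49 = 0.1851 mol
Temperature fell, so q_rxn = +|q_surr| = 2.834 kJ
ΔH = q_rxn / n = 15.31 kJ/mol

ΔH = 15.3 kJ/mol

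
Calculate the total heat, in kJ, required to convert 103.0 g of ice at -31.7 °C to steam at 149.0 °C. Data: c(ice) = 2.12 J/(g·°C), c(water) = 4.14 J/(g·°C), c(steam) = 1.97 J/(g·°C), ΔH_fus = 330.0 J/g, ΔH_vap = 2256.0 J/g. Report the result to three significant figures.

q = 326 kJ

q1 (heat ice -31.7→0.0 °C): 103.0 × 2.12 × 31.7 = 6922 J
q2 (melt at 0 °C): 103.0 × 330.0 = 33990 J
q3 (heat water 0.0→100.0 °C): 103.0 × 4.14 × 100.0 = 42642 J
q4 (vaporize at 100 °C): 103.0 × 2256.0 = 232368 J
q5 (heat steam 100.0→149.0 °C): 103.0 × 1.97 × 49.0 = 9943 J
Total: 6922 + 33990 + 42642 + 232368 + 9943 = 325865 J = 326 kJ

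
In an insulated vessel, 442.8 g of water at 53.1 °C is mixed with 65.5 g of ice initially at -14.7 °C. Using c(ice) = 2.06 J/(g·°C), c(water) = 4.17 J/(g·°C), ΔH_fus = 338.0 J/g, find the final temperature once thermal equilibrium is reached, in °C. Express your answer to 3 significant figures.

T_f = 34.9 °C

Heat to bring ice to 0 °C and melt it: q₁ = 65.5×2.06×14.7 + 65.5×338.0 = 24122 J
Heat the water can supply cooling to 0 °C: 442.8×4.17×53.1 = 98047.9 J > q₁, so all ice melts.
Energy balance: 442.8×4.17×(53.1 − T) = 24122 + 65.5×4.17×(T − 0)
1846.476(53.1 − T) = 24122 + 273.135 T
98047.9 − 24122 = 2119.611 T
T = 73925.9 / 2119.611 = 34.88 °C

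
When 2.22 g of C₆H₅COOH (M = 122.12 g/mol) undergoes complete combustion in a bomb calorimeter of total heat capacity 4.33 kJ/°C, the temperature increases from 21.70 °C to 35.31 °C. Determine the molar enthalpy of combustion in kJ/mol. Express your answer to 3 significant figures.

ΔH = -3240 kJ/mol

ΔT = 35.31 − 21.70 = 13.61 °C
q_cal = C_cal × ΔT = 4.33 × 13.61 = 58.9313 kJ
n = 2.22 / 122.12 = 0.01818 mol
q_rxn = −q_cal = -58.9313 kJ
ΔH = -58.9313 / 0.01818 = -3242 kJ/mol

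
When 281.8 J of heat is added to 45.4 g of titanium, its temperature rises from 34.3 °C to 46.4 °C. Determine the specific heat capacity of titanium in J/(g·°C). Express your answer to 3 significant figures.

c = 0.513 J/(g·°C)

c = q / (m ΔT) = 281.8 / (45.4 × 12.1)
c = 281.8 / 549.34 = 0.513 J/(g·°C)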